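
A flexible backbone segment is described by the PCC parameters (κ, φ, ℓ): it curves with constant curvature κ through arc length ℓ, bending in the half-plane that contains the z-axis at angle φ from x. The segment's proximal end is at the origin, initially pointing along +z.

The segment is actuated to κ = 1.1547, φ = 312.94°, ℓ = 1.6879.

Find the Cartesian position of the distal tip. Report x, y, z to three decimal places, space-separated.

θ = κ·ℓ = 1.1547 × 1.6879 = 1.94902 rad
ρ = (1 − cos θ)/κ = (1 − -0.36927)/1.1547 = 1.18582
z = sin θ / κ = 0.92932/1.1547 = 0.80482
x = ρ cos φ = 1.18582 × cos(312.94°) = 0.80782
y = ρ sin φ = 1.18582 × sin(312.94°) = -0.86810

0.808 -0.868 0.805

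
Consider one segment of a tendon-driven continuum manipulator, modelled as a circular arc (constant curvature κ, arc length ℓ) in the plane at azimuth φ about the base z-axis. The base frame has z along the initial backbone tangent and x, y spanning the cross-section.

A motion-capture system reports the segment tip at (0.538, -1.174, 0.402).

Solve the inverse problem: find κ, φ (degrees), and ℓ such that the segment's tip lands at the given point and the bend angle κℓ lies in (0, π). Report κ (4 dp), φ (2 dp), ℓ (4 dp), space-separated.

1.4119 294.62 1.7976

ρ = √(x²+y²) = √(0.538² + -1.174²) = 1.29140
φ = atan2(y, x) mod 360° = atan2(-1.174, 0.538) = 294.6202°
|p|² = ρ² + z² = 1.29140² + 0.402² = 1.82932
κ = 2ρ / |p|² = 2×1.29140 / 1.82932 = 1.41189
θ = 2·atan2(ρ, z) = 2·atan2(1.29140, 0.402) = 2.53803 rad
ℓ = θ/κ = 2.53803/1.41189 = 1.79761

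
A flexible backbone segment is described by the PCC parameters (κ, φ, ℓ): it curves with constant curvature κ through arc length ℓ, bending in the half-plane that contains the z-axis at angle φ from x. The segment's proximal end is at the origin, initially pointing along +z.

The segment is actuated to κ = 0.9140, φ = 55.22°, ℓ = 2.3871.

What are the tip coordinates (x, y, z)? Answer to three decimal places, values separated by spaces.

θ = κ·ℓ = 0.9140 × 2.3871 = 2.18181 rad
ρ = (1 − cos θ)/κ = (1 − -0.57370)/0.9140 = 1.72177
z = sin θ / κ = 0.81907/0.9140 = 0.89613
x = ρ cos φ = 1.72177 × cos(55.22°) = 0.98214
y = ρ sin φ = 1.72177 × sin(55.22°) = 1.41417

0.982 1.414 0.896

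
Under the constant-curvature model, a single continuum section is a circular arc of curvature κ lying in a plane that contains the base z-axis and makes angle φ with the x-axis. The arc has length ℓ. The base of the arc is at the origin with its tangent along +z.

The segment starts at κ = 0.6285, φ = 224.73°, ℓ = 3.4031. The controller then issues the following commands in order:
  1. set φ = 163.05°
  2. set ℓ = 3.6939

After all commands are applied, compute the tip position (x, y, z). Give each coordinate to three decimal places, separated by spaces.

-2.560 0.780 1.163

initial: κ=0.6285, φ=224.73°, ℓ=3.4031
cmd 1: set φ=163.05° → (κ,φ,ℓ)=(0.6285,163.05°,3.4031) → tip=(-2.3408,0.7134,1.3412)
cmd 2: set ℓ=3.6939 → (κ,φ,ℓ)=(0.6285,163.05°,3.6939) → tip=(-2.5603,0.7803,1.1633)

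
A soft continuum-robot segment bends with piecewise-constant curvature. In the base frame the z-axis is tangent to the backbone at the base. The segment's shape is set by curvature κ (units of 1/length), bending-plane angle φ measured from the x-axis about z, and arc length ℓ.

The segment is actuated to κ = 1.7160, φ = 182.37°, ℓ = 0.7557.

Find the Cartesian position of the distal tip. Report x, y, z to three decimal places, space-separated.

θ = κ·ℓ = 1.7160 × 0.7557 = 1.29678 rad
ρ = (1 − cos θ)/κ = (1 − 0.27060)/1.7160 = 0.42506
z = sin θ / κ = 0.96269/1.7160 = 0.56101
x = ρ cos φ = 0.42506 × cos(182.37°) = -0.42470
y = ρ sin φ = 0.42506 × sin(182.37°) = -0.01758

-0.425 -0.018 0.561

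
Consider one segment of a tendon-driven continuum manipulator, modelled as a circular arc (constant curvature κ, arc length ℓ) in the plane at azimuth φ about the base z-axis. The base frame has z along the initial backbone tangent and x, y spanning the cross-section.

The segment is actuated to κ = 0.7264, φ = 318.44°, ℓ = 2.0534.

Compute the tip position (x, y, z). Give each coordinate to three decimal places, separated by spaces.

θ = κ·ℓ = 0.7264 × 2.0534 = 1.49159 rad
ρ = (1 − cos θ)/κ = (1 − 0.07912)/0.7264 = 1.26773
z = sin θ / κ = 0.99686/0.7264 = 1.37234
x = ρ cos φ = 1.26773 × cos(318.44°) = 0.94859
y = ρ sin φ = 1.26773 × sin(318.44°) = -0.84101

0.949 -0.841 1.372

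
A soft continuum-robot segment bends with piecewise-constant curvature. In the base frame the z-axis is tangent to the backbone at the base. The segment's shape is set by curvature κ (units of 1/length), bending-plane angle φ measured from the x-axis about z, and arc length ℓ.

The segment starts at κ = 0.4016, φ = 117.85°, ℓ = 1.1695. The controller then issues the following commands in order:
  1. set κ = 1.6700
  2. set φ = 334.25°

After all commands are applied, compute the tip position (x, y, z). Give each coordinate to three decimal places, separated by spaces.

0.741 -0.357 0.556

initial: κ=0.4016, φ=117.85°, ℓ=1.1695
cmd 1: set κ=1.6700 → (κ,φ,ℓ)=(1.6700,117.85°,1.1695) → tip=(-0.3841,0.7269,0.5556)
cmd 2: set φ=334.25° → (κ,φ,ℓ)=(1.6700,334.25°,1.1695) → tip=(0.7405,-0.3572,0.5556)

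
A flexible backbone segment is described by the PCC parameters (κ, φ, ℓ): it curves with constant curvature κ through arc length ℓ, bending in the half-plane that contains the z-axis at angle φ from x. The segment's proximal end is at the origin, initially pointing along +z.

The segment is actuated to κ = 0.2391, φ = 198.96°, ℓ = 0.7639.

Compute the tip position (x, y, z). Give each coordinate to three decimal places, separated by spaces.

-0.066 -0.023 0.760

θ = κ·ℓ = 0.2391 × 0.7639 = 0.18265 rad
ρ = (1 − cos θ)/κ = (1 − 0.98337)/0.2391 = 0.06957
z = sin θ / κ = 0.18163/0.2391 = 0.75966
x = ρ cos φ = 0.06957 × cos(198.96°) = -0.06579
y = ρ sin φ = 0.06957 × sin(198.96°) = -0.02260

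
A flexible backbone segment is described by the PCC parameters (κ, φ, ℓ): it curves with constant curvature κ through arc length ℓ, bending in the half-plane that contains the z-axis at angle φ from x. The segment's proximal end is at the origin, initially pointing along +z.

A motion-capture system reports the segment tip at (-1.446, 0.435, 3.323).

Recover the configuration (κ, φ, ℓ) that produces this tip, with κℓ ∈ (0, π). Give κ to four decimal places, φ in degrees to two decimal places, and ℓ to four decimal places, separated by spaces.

0.2267 163.26 3.7631

ρ = √(x²+y²) = √(-1.446² + 0.435²) = 1.51001
φ = atan2(y, x) mod 360° = atan2(0.435, -1.446) = 163.2571°
|p|² = ρ² + z² = 1.51001² + 3.323² = 13.32247
κ = 2ρ / |p|² = 2×1.51001 / 13.32247 = 0.22669
θ = 2·atan2(ρ, z) = 2·atan2(1.51001, 3.323) = 0.85304 rad
ℓ = θ/κ = 0.85304/0.22669 = 3.76306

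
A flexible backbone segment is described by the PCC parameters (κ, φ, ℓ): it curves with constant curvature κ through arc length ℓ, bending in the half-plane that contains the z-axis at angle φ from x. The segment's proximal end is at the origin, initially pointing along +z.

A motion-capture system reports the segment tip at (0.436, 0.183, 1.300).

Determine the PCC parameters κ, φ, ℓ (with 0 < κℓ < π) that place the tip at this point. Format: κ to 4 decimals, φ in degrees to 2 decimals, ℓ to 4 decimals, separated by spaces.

0.4942 22.77 1.4118

ρ = √(x²+y²) = √(0.436² + 0.183²) = 0.47285
φ = atan2(y, x) mod 360° = atan2(0.183, 0.436) = 22.7690°
|p|² = ρ² + z² = 0.47285² + 1.300² = 1.91359
κ = 2ρ / |p|² = 2×0.47285 / 1.91359 = 0.49420
θ = 2·atan2(ρ, z) = 2·atan2(0.47285, 1.300) = 0.69771 rad
ℓ = θ/κ = 0.69771/0.49420 = 1.41179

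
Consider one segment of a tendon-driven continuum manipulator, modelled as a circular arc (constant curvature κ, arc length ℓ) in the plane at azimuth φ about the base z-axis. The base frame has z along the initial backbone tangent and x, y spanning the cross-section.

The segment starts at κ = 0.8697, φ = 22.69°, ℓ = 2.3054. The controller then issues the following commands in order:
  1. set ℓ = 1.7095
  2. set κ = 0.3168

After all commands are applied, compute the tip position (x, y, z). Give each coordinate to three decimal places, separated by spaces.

initial: κ=0.8697, φ=22.69°, ℓ=2.3054
cmd 1: set ℓ=1.7095 → (κ,φ,ℓ)=(0.8697,22.69°,1.7095) → tip=(0.9718,0.4063,1.1458)
cmd 2: set κ=0.3168 → (κ,φ,ℓ)=(0.3168,22.69°,1.7095) → tip=(0.4167,0.1742,1.6272)

0.417 0.174 1.627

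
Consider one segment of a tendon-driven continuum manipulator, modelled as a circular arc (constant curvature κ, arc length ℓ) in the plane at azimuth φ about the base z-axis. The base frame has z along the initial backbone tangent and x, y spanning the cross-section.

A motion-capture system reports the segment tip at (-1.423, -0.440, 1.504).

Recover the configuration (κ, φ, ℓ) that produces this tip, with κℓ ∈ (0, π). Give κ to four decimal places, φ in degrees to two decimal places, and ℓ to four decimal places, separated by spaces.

ρ = √(x²+y²) = √(-1.423² + -0.440²) = 1.48947
φ = atan2(y, x) mod 360° = atan2(-0.440, -1.423) = 197.1819°
|p|² = ρ² + z² = 1.48947² + 1.504² = 4.48055
κ = 2ρ / |p|² = 2×1.48947 / 4.48055 = 0.66486
θ = 2·atan2(ρ, z) = 2·atan2(1.48947, 1.504) = 1.56109 rad
ℓ = θ/κ = 1.56109/0.66486 = 2.34799

0.6649 197.18 2.3480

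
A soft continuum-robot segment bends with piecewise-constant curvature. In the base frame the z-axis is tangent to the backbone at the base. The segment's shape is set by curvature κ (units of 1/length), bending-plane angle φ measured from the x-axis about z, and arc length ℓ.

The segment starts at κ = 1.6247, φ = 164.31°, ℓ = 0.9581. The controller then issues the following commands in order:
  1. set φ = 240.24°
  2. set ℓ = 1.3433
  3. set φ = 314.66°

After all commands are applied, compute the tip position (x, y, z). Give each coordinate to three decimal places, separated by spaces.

initial: κ=1.6247, φ=164.31°, ℓ=0.9581
cmd 1: set φ=240.24° → (κ,φ,ℓ)=(1.6247,240.24°,0.9581) → tip=(-0.3012,-0.5267,0.6154)
cmd 2: set ℓ=1.3433 → (κ,φ,ℓ)=(1.6247,240.24°,1.3433) → tip=(-0.4809,-0.8411,0.5039)
cmd 3: set φ=314.66° → (κ,φ,ℓ)=(1.6247,314.66°,1.3433) → tip=(0.6811,-0.6892,0.5039)

0.681 -0.689 0.504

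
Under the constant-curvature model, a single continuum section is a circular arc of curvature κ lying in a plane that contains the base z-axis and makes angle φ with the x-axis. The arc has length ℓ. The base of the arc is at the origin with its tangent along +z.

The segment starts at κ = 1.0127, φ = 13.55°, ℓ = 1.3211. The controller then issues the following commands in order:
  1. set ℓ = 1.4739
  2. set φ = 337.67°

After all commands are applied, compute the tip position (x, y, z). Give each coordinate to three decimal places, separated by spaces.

initial: κ=1.0127, φ=13.55°, ℓ=1.3211
cmd 1: set ℓ=1.4739 → (κ,φ,ℓ)=(1.0127,13.55°,1.4739) → tip=(0.8850,0.2133,0.9844)
cmd 2: set φ=337.67° → (κ,φ,ℓ)=(1.0127,337.67°,1.4739) → tip=(0.8421,-0.3459,0.9844)

0.842 -0.346 0.984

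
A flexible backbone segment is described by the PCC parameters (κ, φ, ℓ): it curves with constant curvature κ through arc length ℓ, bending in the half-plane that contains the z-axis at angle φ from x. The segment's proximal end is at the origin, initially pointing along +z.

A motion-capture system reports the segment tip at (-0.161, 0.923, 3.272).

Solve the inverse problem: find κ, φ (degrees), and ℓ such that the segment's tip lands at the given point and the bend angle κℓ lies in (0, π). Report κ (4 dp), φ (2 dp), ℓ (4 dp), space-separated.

ρ = √(x²+y²) = √(-0.161² + 0.923²) = 0.93694
φ = atan2(y, x) mod 360° = atan2(0.923, -0.161) = 99.8946°
|p|² = ρ² + z² = 0.93694² + 3.272² = 11.58383
κ = 2ρ / |p|² = 2×0.93694 / 11.58383 = 0.16177
θ = 2·atan2(ρ, z) = 2·atan2(0.93694, 3.272) = 0.55777 rad
ℓ = θ/κ = 0.55777/0.16177 = 3.44803

0.1618 99.89 3.4480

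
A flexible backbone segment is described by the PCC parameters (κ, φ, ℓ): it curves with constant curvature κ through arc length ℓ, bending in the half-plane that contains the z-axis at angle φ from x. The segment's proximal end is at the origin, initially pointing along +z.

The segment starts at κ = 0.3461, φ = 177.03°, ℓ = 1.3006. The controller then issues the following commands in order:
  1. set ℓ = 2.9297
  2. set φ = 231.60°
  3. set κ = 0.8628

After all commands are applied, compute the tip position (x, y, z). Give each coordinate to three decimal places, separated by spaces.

initial: κ=0.3461, φ=177.03°, ℓ=1.3006
cmd 1: set ℓ=2.9297 → (κ,φ,ℓ)=(0.3461,177.03°,2.9297) → tip=(-1.3605,0.0706,2.4529)
cmd 2: set φ=231.60° → (κ,φ,ℓ)=(0.3461,231.60°,2.9297) → tip=(-0.8462,-1.0677,2.4529)
cmd 3: set κ=0.8628 → (κ,φ,ℓ)=(0.8628,231.60°,2.9297) → tip=(-1.3084,-1.6508,0.6676)

-1.308 -1.651 0.668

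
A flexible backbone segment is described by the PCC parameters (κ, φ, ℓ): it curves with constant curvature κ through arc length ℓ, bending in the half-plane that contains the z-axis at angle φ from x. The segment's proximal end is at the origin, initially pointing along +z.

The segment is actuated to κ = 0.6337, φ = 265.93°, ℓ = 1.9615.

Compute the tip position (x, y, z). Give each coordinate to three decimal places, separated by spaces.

θ = κ·ℓ = 0.6337 × 1.9615 = 1.24300 rad
ρ = (1 − cos θ)/κ = (1 − 0.32196)/0.6337 = 1.06998
z = sin θ / κ = 0.94675/0.6337 = 1.49401
x = ρ cos φ = 1.06998 × cos(265.93°) = -0.07594
y = ρ sin φ = 1.06998 × sin(265.93°) = -1.06728

-0.076 -1.067 1.494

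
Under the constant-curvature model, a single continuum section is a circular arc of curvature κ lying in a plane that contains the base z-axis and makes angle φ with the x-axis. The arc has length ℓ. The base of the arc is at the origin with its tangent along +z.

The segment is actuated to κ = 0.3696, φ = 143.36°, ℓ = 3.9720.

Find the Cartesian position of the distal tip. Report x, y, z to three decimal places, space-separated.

-1.948 1.449 2.691

θ = κ·ℓ = 0.3696 × 3.9720 = 1.46805 rad
ρ = (1 − cos θ)/κ = (1 − 0.10256)/0.3696 = 2.42813
z = sin θ / κ = 0.99473/0.3696 = 2.69136
x = ρ cos φ = 2.42813 × cos(143.36°) = -1.94833
y = ρ sin φ = 2.42813 × sin(143.36°) = 1.44907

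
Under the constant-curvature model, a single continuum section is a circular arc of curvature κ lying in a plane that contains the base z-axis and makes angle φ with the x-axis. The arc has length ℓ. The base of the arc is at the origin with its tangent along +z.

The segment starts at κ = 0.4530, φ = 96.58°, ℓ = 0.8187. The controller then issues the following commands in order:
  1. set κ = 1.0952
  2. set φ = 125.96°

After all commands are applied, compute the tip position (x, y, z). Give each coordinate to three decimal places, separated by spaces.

-0.201 0.278 0.713

initial: κ=0.4530, φ=96.58°, ℓ=0.8187
cmd 1: set κ=1.0952 → (κ,φ,ℓ)=(1.0952,96.58°,0.8187) → tip=(-0.0393,0.3408,0.7133)
cmd 2: set φ=125.96° → (κ,φ,ℓ)=(1.0952,125.96°,0.8187) → tip=(-0.2015,0.2777,0.7133)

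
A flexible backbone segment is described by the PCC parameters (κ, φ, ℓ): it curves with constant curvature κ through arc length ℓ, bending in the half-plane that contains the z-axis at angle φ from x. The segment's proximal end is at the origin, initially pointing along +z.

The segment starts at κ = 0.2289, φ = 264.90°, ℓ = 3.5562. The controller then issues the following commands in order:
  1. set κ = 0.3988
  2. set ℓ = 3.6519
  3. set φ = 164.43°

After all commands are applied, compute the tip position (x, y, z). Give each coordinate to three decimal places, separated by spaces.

-2.140 0.596 2.491

initial: κ=0.2289, φ=264.90°, ℓ=3.5562
cmd 1: set κ=0.3988 → (κ,φ,ℓ)=(0.3988,264.90°,3.5562) → tip=(-0.1890,-2.1180,2.4784)
cmd 2: set ℓ=3.6519 → (κ,φ,ℓ)=(0.3988,264.90°,3.6519) → tip=(-0.1975,-2.2124,2.4911)
cmd 3: set φ=164.43° → (κ,φ,ℓ)=(0.3988,164.43°,3.6519) → tip=(-2.1397,0.5962,2.4911)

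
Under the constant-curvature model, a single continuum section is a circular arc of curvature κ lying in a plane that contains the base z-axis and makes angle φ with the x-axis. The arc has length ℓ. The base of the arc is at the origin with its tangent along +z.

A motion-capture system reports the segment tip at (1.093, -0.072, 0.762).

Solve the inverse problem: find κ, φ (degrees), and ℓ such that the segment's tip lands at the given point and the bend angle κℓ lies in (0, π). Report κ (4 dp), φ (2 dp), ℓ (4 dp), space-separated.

1.2304 356.23 1.5653

ρ = √(x²+y²) = √(1.093² + -0.072²) = 1.09537
φ = atan2(y, x) mod 360° = atan2(-0.072, 1.093) = 356.2312°
|p|² = ρ² + z² = 1.09537² + 0.762² = 1.78048
κ = 2ρ / |p|² = 2×1.09537 / 1.78048 = 1.23042
θ = 2·atan2(ρ, z) = 2·atan2(1.09537, 0.762) = 1.92598 rad
ℓ = θ/κ = 1.92598/1.23042 = 1.56530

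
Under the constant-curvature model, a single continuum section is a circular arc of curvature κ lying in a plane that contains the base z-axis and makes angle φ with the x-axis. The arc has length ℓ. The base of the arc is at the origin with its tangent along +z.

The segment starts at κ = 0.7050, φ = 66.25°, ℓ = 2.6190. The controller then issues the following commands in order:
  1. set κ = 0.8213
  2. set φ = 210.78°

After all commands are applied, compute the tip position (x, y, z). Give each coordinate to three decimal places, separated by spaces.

-1.620 -0.965 1.018

initial: κ=0.7050, φ=66.25°, ℓ=2.6190
cmd 1: set κ=0.8213 → (κ,φ,ℓ)=(0.8213,66.25°,2.6190) → tip=(0.7592,1.7254,1.0183)
cmd 2: set φ=210.78° → (κ,φ,ℓ)=(0.8213,210.78°,2.6190) → tip=(-1.6195,-0.9647,1.0183)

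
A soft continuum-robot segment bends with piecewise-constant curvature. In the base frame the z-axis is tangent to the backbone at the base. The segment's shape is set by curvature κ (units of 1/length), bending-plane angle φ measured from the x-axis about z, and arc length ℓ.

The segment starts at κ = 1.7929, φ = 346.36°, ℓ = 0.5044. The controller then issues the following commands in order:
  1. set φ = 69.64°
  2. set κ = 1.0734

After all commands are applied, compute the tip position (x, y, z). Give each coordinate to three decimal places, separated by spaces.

initial: κ=1.7929, φ=346.36°, ℓ=0.5044
cmd 1: set φ=69.64° → (κ,φ,ℓ)=(1.7929,69.64°,0.5044) → tip=(0.0741,0.1996,0.4384)
cmd 2: set κ=1.0734 → (κ,φ,ℓ)=(1.0734,69.64°,0.5044) → tip=(0.0464,0.1249,0.4801)

0.046 0.125 0.480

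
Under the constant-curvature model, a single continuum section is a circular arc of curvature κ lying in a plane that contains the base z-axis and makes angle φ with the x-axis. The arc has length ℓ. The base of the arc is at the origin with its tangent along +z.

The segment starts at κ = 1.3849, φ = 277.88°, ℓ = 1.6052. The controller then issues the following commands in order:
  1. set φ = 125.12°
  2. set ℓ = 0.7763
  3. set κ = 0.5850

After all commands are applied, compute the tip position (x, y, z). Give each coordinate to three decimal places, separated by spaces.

initial: κ=1.3849, φ=277.88°, ℓ=1.6052
cmd 1: set φ=125.12° → (κ,φ,ℓ)=(1.3849,125.12°,1.6052) → tip=(-0.6675,0.9491,0.5738)
cmd 2: set ℓ=0.7763 → (κ,φ,ℓ)=(1.3849,125.12°,0.7763) → tip=(-0.2178,0.3097,0.6352)
cmd 3: set κ=0.5850 → (κ,φ,ℓ)=(0.5850,125.12°,0.7763) → tip=(-0.0997,0.1417,0.7499)

-0.100 0.142 0.750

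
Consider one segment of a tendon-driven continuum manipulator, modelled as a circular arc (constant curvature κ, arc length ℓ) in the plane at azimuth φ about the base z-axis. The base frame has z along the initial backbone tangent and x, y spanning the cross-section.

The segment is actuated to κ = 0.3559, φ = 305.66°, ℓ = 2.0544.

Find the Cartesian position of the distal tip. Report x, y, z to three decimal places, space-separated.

0.419 -0.584 1.876

θ = κ·ℓ = 0.3559 × 2.0544 = 0.73116 rad
ρ = (1 − cos θ)/κ = (1 − 0.74440)/0.3559 = 0.71818
z = sin θ / κ = 0.66773/0.3559 = 1.87619
x = ρ cos φ = 0.71818 × cos(305.66°) = 0.41868
y = ρ sin φ = 0.71818 × sin(305.66°) = -0.58351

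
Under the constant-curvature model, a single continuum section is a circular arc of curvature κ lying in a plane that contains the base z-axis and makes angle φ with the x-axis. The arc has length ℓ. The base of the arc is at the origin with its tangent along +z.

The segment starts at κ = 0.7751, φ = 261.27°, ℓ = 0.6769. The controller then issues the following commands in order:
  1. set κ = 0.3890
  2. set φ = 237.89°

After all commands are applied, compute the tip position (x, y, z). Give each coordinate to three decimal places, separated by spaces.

-0.047 -0.075 0.669

initial: κ=0.7751, φ=261.27°, ℓ=0.6769
cmd 1: set κ=0.3890 → (κ,φ,ℓ)=(0.3890,261.27°,0.6769) → tip=(-0.0134,-0.0876,0.6691)
cmd 2: set φ=237.89° → (κ,φ,ℓ)=(0.3890,237.89°,0.6769) → tip=(-0.0471,-0.0751,0.6691)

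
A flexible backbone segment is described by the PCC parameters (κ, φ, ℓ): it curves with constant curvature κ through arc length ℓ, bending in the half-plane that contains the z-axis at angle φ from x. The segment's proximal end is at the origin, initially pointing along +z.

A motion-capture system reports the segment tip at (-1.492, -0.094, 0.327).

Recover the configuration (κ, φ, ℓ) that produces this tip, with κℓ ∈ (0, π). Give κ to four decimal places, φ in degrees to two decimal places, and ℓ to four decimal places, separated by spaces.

1.2767 183.61 2.1233

ρ = √(x²+y²) = √(-1.492² + -0.094²) = 1.49496
φ = atan2(y, x) mod 360° = atan2(-0.094, -1.492) = 183.6050°
|p|² = ρ² + z² = 1.49496² + 0.327² = 2.34183
κ = 2ρ / |p|² = 2×1.49496 / 2.34183 = 1.27674
θ = 2·atan2(ρ, z) = 2·atan2(1.49496, 0.327) = 2.71091 rad
ℓ = θ/κ = 2.71091/1.27674 = 2.12330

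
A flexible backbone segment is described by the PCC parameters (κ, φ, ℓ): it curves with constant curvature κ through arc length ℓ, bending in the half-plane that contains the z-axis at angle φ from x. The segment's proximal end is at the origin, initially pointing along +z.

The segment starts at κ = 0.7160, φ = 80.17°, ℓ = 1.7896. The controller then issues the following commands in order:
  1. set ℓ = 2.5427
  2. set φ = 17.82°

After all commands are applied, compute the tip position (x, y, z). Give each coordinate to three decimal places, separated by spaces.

1.658 0.533 1.353

initial: κ=0.7160, φ=80.17°, ℓ=1.7896
cmd 1: set ℓ=2.5427 → (κ,φ,ℓ)=(0.7160,80.17°,2.5427) → tip=(0.2974,1.7163,1.3533)
cmd 2: set φ=17.82° → (κ,φ,ℓ)=(0.7160,17.82°,2.5427) → tip=(1.6583,0.5331,1.3533)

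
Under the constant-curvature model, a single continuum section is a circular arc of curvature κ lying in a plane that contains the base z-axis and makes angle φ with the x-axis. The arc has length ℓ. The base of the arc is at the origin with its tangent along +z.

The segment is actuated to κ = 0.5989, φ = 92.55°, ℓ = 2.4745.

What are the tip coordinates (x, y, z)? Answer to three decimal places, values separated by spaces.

θ = κ·ℓ = 0.5989 × 2.4745 = 1.48198 rad
ρ = (1 − cos θ)/κ = (1 − 0.08870)/0.5989 = 1.52162
z = sin θ / κ = 0.99606/0.5989 = 1.66315
x = ρ cos φ = 1.52162 × cos(92.55°) = -0.06770
y = ρ sin φ = 1.52162 × sin(92.55°) = 1.52011

-0.068 1.520 1.663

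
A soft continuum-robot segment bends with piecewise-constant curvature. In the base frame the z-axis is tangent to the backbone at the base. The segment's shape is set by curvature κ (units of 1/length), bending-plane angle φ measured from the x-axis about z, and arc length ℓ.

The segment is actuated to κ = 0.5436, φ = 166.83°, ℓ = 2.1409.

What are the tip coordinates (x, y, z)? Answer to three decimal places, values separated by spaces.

θ = κ·ℓ = 0.5436 × 2.1409 = 1.16379 rad
ρ = (1 − cos θ)/κ = (1 − 0.39586)/0.5436 = 1.11137
z = sin θ / κ = 0.91831/0.5436 = 1.68931
x = ρ cos φ = 1.11137 × cos(166.83°) = -1.08214
y = ρ sin φ = 1.11137 × sin(166.83°) = 0.25322

-1.082 0.253 1.689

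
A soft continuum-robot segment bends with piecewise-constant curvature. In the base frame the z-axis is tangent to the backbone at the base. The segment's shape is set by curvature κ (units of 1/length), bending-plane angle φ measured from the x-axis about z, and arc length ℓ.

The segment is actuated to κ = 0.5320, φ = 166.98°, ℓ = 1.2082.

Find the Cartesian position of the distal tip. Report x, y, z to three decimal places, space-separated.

θ = κ·ℓ = 0.5320 × 1.2082 = 0.64276 rad
ρ = (1 − cos θ)/κ = (1 − 0.80044)/0.5320 = 0.37511
z = sin θ / κ = 0.59941/0.5320 = 1.12671
x = ρ cos φ = 0.37511 × cos(166.98°) = -0.36546
y = ρ sin φ = 0.37511 × sin(166.98°) = 0.08451

-0.365 0.085 1.127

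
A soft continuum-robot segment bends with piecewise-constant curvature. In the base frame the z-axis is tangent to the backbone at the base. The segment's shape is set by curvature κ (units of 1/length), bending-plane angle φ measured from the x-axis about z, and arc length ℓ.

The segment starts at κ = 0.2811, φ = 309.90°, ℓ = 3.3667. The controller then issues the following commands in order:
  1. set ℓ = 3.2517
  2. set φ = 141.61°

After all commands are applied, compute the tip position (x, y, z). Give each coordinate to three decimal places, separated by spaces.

initial: κ=0.2811, φ=309.90°, ℓ=3.3667
cmd 1: set ℓ=3.2517 → (κ,φ,ℓ)=(0.2811,309.90°,3.2517) → tip=(0.8887,-1.0629,2.8174)
cmd 2: set φ=141.61° → (κ,φ,ℓ)=(0.2811,141.61°,3.2517) → tip=(-1.0859,0.8604,2.8174)

-1.086 0.860 2.817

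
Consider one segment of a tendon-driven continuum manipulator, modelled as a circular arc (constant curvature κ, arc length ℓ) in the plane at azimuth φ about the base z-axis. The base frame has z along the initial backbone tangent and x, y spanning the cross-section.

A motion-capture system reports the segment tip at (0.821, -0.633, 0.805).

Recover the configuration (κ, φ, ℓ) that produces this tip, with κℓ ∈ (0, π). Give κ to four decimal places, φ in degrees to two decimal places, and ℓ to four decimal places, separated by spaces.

1.2035 322.37 1.5131

ρ = √(x²+y²) = √(0.821² + -0.633²) = 1.03669
φ = atan2(y, x) mod 360° = atan2(-0.633, 0.821) = 322.3674°
|p|² = ρ² + z² = 1.03669² + 0.805² = 1.72276
κ = 2ρ / |p|² = 2×1.03669 / 1.72276 = 1.20353
θ = 2·atan2(ρ, z) = 2·atan2(1.03669, 0.805) = 1.82109 rad
ℓ = θ/κ = 1.82109/1.20353 = 1.51313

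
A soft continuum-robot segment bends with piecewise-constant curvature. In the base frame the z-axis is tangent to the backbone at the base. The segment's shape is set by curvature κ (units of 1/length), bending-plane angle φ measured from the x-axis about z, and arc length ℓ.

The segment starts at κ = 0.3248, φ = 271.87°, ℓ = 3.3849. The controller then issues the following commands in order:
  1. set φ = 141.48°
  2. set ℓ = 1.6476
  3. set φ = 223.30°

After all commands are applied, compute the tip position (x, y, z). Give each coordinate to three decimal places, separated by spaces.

initial: κ=0.3248, φ=271.87°, ℓ=3.3849
cmd 1: set φ=141.48° → (κ,φ,ℓ)=(0.3248,141.48°,3.3849) → tip=(-1.3149,1.0467,2.7430)
cmd 2: set ℓ=1.6476 → (κ,φ,ℓ)=(0.3248,141.48°,1.6476) → tip=(-0.3368,0.2681,1.5701)
cmd 3: set φ=223.30° → (κ,φ,ℓ)=(0.3248,223.30°,1.6476) → tip=(-0.3133,-0.2952,1.5701)

-0.313 -0.295 1.570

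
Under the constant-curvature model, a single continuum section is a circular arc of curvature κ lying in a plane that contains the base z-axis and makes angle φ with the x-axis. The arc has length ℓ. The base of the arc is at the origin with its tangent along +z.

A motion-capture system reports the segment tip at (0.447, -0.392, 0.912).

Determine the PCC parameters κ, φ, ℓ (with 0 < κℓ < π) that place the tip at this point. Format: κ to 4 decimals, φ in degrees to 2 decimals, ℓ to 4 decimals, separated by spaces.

ρ = √(x²+y²) = √(0.447² + -0.392²) = 0.59454
φ = atan2(y, x) mod 360° = atan2(-0.392, 0.447) = 318.7506°
|p|² = ρ² + z² = 0.59454² + 0.912² = 1.18522
κ = 2ρ / |p|² = 2×0.59454 / 1.18522 = 1.00325
θ = 2·atan2(ρ, z) = 2·atan2(0.59454, 0.912) = 1.15542 rad
ℓ = θ/κ = 1.15542/1.00325 = 1.15168

1.0033 318.75 1.1517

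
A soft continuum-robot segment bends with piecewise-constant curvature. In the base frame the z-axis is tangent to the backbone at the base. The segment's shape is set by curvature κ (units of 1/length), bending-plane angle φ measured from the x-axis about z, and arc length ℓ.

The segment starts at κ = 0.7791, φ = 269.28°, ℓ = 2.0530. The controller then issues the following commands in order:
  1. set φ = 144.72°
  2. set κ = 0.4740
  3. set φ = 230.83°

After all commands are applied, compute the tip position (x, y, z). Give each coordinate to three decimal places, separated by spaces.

initial: κ=0.7791, φ=269.28°, ℓ=2.0530
cmd 1: set φ=144.72° → (κ,φ,ℓ)=(0.7791,144.72°,2.0530) → tip=(-1.0779,0.7626,1.2830)
cmd 2: set κ=0.4740 → (κ,φ,ℓ)=(0.4740,144.72°,2.0530) → tip=(-0.7531,0.5328,1.7440)
cmd 3: set φ=230.83° → (κ,φ,ℓ)=(0.4740,230.83°,2.0530) → tip=(-0.5827,-0.7152,1.7440)

-0.583 -0.715 1.744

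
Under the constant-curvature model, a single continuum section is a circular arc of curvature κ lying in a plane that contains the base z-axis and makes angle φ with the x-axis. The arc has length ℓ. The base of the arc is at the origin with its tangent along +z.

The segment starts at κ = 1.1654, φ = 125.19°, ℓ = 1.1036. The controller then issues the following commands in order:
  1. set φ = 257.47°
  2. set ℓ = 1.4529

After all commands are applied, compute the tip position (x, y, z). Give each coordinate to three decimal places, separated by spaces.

initial: κ=1.1654, φ=125.19°, ℓ=1.1036
cmd 1: set φ=257.47° → (κ,φ,ℓ)=(1.1654,257.47°,1.1036) → tip=(-0.1339,-0.6024,0.8235)
cmd 2: set ℓ=1.4529 → (κ,φ,ℓ)=(1.1654,257.47°,1.4529) → tip=(-0.2089,-0.9399,0.8517)

-0.209 -0.940 0.852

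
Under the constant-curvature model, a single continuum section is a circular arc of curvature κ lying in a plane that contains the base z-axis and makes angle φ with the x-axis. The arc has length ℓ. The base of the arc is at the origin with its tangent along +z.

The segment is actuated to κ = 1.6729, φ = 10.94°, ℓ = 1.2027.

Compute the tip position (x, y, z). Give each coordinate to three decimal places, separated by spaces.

0.838 0.162 0.541

θ = κ·ℓ = 1.6729 × 1.2027 = 2.01200 rad
ρ = (1 − cos θ)/κ = (1 − -0.42703)/1.6729 = 0.85302
z = sin θ / κ = 0.90424/1.6729 = 0.54052
x = ρ cos φ = 0.85302 × cos(10.94°) = 0.83752
y = ρ sin φ = 0.85302 × sin(10.94°) = 0.16189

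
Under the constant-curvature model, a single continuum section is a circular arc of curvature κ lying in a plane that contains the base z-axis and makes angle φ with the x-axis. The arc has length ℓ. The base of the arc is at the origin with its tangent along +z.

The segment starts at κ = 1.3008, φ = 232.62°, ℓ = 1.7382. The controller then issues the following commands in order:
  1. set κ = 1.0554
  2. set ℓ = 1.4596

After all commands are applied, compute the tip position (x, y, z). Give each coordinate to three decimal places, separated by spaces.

-0.558 -0.730 0.947

initial: κ=1.3008, φ=232.62°, ℓ=1.7382
cmd 1: set κ=1.0554 → (κ,φ,ℓ)=(1.0554,232.62°,1.7382) → tip=(-0.7252,-0.9492,0.9148)
cmd 2: set ℓ=1.4596 → (κ,φ,ℓ)=(1.0554,232.62°,1.4596) → tip=(-0.5578,-0.7301,0.9471)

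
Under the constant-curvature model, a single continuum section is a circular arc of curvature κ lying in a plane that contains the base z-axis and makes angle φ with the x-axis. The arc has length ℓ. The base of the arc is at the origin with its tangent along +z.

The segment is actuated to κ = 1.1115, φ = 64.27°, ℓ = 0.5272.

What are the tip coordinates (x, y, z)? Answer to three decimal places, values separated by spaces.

θ = κ·ℓ = 1.1115 × 0.5272 = 0.58598 rad
ρ = (1 − cos θ)/κ = (1 − 0.83317)/1.1115 = 0.15010
z = sin θ / κ = 0.55302/1.1115 = 0.49754
x = ρ cos φ = 0.15010 × cos(64.27°) = 0.06516
y = ρ sin φ = 0.15010 × sin(64.27°) = 0.13521

0.065 0.135 0.498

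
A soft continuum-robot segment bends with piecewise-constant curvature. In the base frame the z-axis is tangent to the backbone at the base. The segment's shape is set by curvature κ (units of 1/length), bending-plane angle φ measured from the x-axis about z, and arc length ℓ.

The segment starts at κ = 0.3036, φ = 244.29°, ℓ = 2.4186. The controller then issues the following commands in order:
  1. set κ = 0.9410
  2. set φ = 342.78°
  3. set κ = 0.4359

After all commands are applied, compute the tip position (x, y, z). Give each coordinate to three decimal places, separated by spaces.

initial: κ=0.3036, φ=244.29°, ℓ=2.4186
cmd 1: set κ=0.9410 → (κ,φ,ℓ)=(0.9410,244.29°,2.4186) → tip=(-0.7598,-1.5781,0.8093)
cmd 2: set φ=342.78° → (κ,φ,ℓ)=(0.9410,342.78°,2.4186) → tip=(1.6729,-0.5185,0.8093)
cmd 3: set κ=0.4359 → (κ,φ,ℓ)=(0.4359,342.78°,2.4186) → tip=(1.1091,-0.3437,1.9948)

1.109 -0.344 1.995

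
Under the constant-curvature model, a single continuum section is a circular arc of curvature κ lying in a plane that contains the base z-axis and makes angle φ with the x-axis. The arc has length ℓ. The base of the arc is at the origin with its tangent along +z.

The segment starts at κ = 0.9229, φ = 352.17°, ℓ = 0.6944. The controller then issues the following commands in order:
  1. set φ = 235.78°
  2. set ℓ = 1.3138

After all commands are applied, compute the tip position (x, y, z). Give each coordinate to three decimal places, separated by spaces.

initial: κ=0.9229, φ=352.17°, ℓ=0.6944
cmd 1: set φ=235.78° → (κ,φ,ℓ)=(0.9229,235.78°,0.6944) → tip=(-0.1209,-0.1778,0.6478)
cmd 2: set ℓ=1.3138 → (κ,φ,ℓ)=(0.9229,235.78°,1.3138) → tip=(-0.3957,-0.5818,1.0147)

-0.396 -0.582 1.015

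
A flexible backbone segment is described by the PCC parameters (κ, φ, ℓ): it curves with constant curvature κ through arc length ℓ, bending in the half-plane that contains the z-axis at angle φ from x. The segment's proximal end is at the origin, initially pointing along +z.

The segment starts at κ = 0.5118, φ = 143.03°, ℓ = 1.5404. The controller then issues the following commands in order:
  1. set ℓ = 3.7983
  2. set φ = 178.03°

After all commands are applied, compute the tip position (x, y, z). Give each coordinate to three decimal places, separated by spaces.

-2.665 0.092 1.819

initial: κ=0.5118, φ=143.03°, ℓ=1.5404
cmd 1: set ℓ=3.7983 → (κ,φ,ℓ)=(0.5118,143.03°,3.7983) → tip=(-2.1302,1.6035,1.8194)
cmd 2: set φ=178.03° → (κ,φ,ℓ)=(0.5118,178.03°,3.7983) → tip=(-2.6646,0.0917,1.8194)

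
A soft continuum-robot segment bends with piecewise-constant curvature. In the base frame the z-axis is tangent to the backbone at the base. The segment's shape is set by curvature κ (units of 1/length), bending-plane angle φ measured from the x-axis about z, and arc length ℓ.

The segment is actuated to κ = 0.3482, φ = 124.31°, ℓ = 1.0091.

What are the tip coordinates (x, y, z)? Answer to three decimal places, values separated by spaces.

θ = κ·ℓ = 0.3482 × 1.0091 = 0.35137 rad
ρ = (1 − cos θ)/κ = (1 − 0.93890)/0.3482 = 0.17547
z = sin θ / κ = 0.34418/0.3482 = 0.98846
x = ρ cos φ = 0.17547 × cos(124.31°) = -0.09891
y = ρ sin φ = 0.17547 × sin(124.31°) = 0.14494

-0.099 0.145 0.988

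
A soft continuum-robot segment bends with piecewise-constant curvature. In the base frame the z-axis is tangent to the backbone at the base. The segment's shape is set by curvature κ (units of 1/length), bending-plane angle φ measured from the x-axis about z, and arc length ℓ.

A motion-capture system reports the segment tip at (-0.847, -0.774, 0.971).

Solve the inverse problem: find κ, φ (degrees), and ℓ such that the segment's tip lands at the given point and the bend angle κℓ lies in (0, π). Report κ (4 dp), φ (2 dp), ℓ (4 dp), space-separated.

ρ = √(x²+y²) = √(-0.847² + -0.774²) = 1.14738
φ = atan2(y, x) mod 360° = atan2(-0.774, -0.847) = 222.4215°
|p|² = ρ² + z² = 1.14738² + 0.971² = 2.25933
κ = 2ρ / |p|² = 2×1.14738 / 2.25933 = 1.01569
θ = 2·atan2(ρ, z) = 2·atan2(1.14738, 0.971) = 1.73694 rad
ℓ = θ/κ = 1.73694/1.01569 = 1.71011

1.0157 222.42 1.7101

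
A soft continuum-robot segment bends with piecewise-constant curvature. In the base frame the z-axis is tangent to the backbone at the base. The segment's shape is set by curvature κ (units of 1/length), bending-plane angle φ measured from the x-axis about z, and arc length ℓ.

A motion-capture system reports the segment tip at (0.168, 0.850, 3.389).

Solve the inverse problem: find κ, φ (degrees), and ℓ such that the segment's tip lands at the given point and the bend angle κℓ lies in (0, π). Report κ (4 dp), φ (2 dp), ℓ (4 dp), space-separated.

ρ = √(x²+y²) = √(0.168² + 0.850²) = 0.86644
φ = atan2(y, x) mod 360° = atan2(0.850, 0.168) = 78.8198°
|p|² = ρ² + z² = 0.86644² + 3.389² = 12.23604
κ = 2ρ / |p|² = 2×0.86644 / 12.23604 = 0.14162
θ = 2·atan2(ρ, z) = 2·atan2(0.86644, 3.389) = 0.50060 rad
ℓ = θ/κ = 0.50060/0.14162 = 3.53480

0.1416 78.82 3.5348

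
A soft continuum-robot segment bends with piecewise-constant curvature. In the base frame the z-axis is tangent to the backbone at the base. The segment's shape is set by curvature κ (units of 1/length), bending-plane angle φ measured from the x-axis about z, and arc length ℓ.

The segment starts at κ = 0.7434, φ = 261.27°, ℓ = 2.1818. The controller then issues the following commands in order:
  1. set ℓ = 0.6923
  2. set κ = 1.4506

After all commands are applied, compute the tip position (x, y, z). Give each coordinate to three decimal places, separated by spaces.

initial: κ=0.7434, φ=261.27°, ℓ=2.1818
cmd 1: set ℓ=0.6923 → (κ,φ,ℓ)=(0.7434,261.27°,0.6923) → tip=(-0.0264,-0.1722,0.6621)
cmd 2: set κ=1.4506 → (κ,φ,ℓ)=(1.4506,261.27°,0.6923) → tip=(-0.0485,-0.3157,0.5817)

-0.048 -0.316 0.582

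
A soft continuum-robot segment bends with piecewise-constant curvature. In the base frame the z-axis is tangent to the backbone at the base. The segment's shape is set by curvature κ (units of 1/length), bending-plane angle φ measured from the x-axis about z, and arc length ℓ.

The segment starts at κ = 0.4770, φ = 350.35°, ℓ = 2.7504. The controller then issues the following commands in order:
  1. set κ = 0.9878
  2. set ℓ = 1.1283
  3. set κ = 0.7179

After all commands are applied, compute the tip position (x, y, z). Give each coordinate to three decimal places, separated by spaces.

0.426 -0.073 1.009

initial: κ=0.4770, φ=350.35°, ℓ=2.7504
cmd 1: set κ=0.9878 → (κ,φ,ℓ)=(0.9878,350.35°,2.7504) → tip=(1.9074,-0.3243,0.4172)
cmd 2: set ℓ=1.1283 → (κ,φ,ℓ)=(0.9878,350.35°,1.1283) → tip=(0.5583,-0.0949,0.9088)
cmd 3: set κ=0.7179 → (κ,φ,ℓ)=(0.7179,350.35°,1.1283) → tip=(0.4264,-0.0725,1.0089)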